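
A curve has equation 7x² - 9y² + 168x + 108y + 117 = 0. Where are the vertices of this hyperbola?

(-21, 6) and (-3, 6)

Collect terms: 7(x² + 24x) -9(y² - 12y) = -117
Complete the square: 7(x + 12)² -9(y - 6)² = -117 + 1008 - 324 = 567
Divide through by 567 to get (x + 12)²/81 - (y - 6)²/63 = 1.
Hyperbola, center (-12, 6), transverse axis horizontal; a² = 81, b² = 63.
a = 9. Vertices at (h ± a, k).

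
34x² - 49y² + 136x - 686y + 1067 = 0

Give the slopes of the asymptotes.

Group: 34(x² + 4x) -49(y² + 14y) = -1067
Complete the square: 34(x + 2)² -49(y + 7)² = -1067 + 136 - 2401 = -3332
Divide through by -3332 to get (y + 7)²/68 - (x + 2)²/98 = 1.
Hyperbola, center (-2, -7), transverse axis vertical; a² = 68, b² = 98.
For a vertical hyperbola the asymptotes have slope ±a/b.
Here that is ±2√17/7√2 = ±√34/7.

√34/7 and -√34/7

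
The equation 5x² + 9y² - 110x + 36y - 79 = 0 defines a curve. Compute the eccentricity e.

5(x² - 22x) + 9(y² + 4y) = 79
Complete the square: 5(x - 11)² + 9(y + 2)² = 79 + 605 + 36 = 720
Dividing both sides by 720: (x - 11)²/144 + (y + 2)²/80 = 1
Ellipse, center (11, -2), major axis horizontal; a² = 144, b² = 80.
c² = a² - b² = 64, so c = 8.
e = c/a = 8/12 = 2/3.

e = 2/3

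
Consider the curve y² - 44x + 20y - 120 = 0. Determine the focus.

Only y is squared. Complete the square in y: (y + 10)² = 44(x + 5).
Vertex (-5, -10); 4p = 44 so p = 11. Opens right.
Focus is p units from the vertex along the axis: (h + p, k).

(6, -10)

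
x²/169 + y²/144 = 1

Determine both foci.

Center (0, 0). The larger denominator 169 sits under the x-term, so the major axis is horizontal; a² = 169, b² = 144.
c² = a² - b² = 169 - 144 = 25, so c = 5.
Foci lie on the horizontal axis through the center: (h ± c, k).

(-5, 0) and (5, 0)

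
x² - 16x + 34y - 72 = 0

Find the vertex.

(8, 4)

Only x is squared. Complete the square in x: (x - 8)² = -34(y - 4).
Vertex (8, 4); 4p = -34 so p = -17/2. Opens down.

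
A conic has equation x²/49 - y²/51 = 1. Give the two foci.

(-10, 0) and (10, 0)

Center (0, 0). The positive term is the x-term, so the transverse axis is horizontal; a² = 49, b² = 51.
c² = a² + b² = 49 + 51 = 100, so c = 10.
Foci lie on the horizontal axis through the center: (h ± c, k).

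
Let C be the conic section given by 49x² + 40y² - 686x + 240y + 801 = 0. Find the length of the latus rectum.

80/7

Rearranging, 49(x² - 14x) + 40(y² + 6y) = -801.
49(x - 7)² + 40(y + 3)² = -801 + 2401 + 360 = 1960
Divide through by 1960 to get (x - 7)²/40 + (y + 3)²/49 = 1.
Ellipse, center (7, -3), major axis vertical; a² = 49, b² = 40.
Latus rectum length = 2b²/a = 2·40/7 = 80/7.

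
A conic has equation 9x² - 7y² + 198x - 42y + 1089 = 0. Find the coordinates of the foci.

(-11, -7) and (-11, 1)

Rearranging, 9(x² + 22x) -7(y² + 6y) = -1089.
Completing the square gives 9(x + 11)² -7(y + 3)² = -1089 + 1089 - 63 = -63.
Dividing both sides by -63: (y + 3)²/9 - (x + 11)²/7 = 1
Hyperbola, center (-11, -3), transverse axis vertical; a² = 9, b² = 7.
c² = a² + b² = 9 + 7 = 16, so c = 4.
Foci lie on the vertical axis through the center: (h, k ± c).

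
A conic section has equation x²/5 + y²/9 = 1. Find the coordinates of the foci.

(0, -2) and (0, 2)

Center (0, 0). The larger denominator 9 sits under the y-term, so the major axis is vertical; a² = 9, b² = 5.
c² = a² - b² = 9 - 5 = 4, so c = 2.
Foci lie on the vertical axis through the center: (h, k ± c).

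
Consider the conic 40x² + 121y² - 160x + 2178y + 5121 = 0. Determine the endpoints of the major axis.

(-9, -9) and (13, -9)

Collect terms: 40(x² - 4x) + 121(y² + 18y) = -5121
Completing the square gives 40(x - 2)² + 121(y + 9)² = -5121 + 160 + 9801 = 4840.
Divide by 4840: (x - 2)²/121 + (y + 9)²/40 = 1
Ellipse, center (2, -9), major axis horizontal; a² = 121, b² = 40.
a = 11. Vertices at (h ± a, k).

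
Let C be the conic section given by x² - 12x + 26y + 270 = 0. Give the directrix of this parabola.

y = -5/2

Only x is squared. Complete the square in x: (x - 6)² = -26(y + 9).
Vertex (6, -9); 4p = -26 so p = -13/2. Opens down.
Directrix is the horizontal line y = k − p = -9 − (-13/2) = -5/2.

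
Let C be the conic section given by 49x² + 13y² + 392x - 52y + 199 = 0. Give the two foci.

Group: 49(x² + 8x) + 13(y² - 4y) = -199
49(x + 4)² + 13(y - 2)² = -199 + 784 + 52 = 637
Divide by 637: (x + 4)²/13 + (y - 2)²/49 = 1
Ellipse, center (-4, 2), major axis vertical; a² = 49, b² = 13.
c² = a² - b² = 49 - 13 = 36, so c = 6.
Foci lie on the vertical axis through the center: (h, k ± c).

(-4, -4) and (-4, 8)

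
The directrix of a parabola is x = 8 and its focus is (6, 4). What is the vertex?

The vertex is the midpoint between the focus and the directrix along the axis of symmetry.
Axis is horizontal (directrix is vertical). Vertex x-coordinate = (6 + 8)/2 = 7; y-coordinate = 4.

(7, 4)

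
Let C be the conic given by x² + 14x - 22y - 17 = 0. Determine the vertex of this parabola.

Only x is squared. Complete the square in x: (x + 7)² = 22(y + 3).
Vertex (-7, -3); 4p = 22 so p = 11/2. Opens up.

(-7, -3)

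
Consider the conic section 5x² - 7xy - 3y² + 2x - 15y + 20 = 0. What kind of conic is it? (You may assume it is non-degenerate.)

hyperbola

A = 5, B = -7, C = -3.
Discriminant B² − 4AC = (-7)² − 4·5·(-3) = 109.
B² − 4AC > 0 ⇒ hyperbola.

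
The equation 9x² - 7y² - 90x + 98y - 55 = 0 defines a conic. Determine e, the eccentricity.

e = 4/3

Rearranging, 9(x² - 10x) -7(y² - 14y) = 55.
Complete the square in x and y: 9(x - 5)² -7(y - 7)² = 55 + 225 - 343 = -63
Dividing both sides by -63: (y - 7)²/9 - (x - 5)²/7 = 1
Hyperbola, center (5, 7), transverse axis vertical; a² = 9, b² = 7.
c² = a² + b² = 16, so c = 4.
e = c/a = 4/3.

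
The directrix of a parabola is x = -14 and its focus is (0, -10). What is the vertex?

(-7, -10)

The vertex is the midpoint between the focus and the directrix along the axis of symmetry.
Axis is horizontal (directrix is vertical). Vertex x-coordinate = (0 + (-14))/2 = -7; y-coordinate = -10.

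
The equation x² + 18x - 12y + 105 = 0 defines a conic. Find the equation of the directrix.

y = -1

Only x is squared. Complete the square in x: (x + 9)² = 12(y - 2).
Vertex (-9, 2); 4p = 12 so p = 3. Opens up.
Directrix is the horizontal line y = k − p = 2 − (3) = -1.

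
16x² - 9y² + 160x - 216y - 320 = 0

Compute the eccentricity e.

16(x² + 10x) -9(y² + 24y) = 320
Complete the square in x and y: 16(x + 5)² -9(y + 12)² = 320 + 400 - 1296 = -576
Divide by -576: (y + 12)²/64 - (x + 5)²/36 = 1
Hyperbola, center (-5, -12), transverse axis vertical; a² = 64, b² = 36.
c² = a² + b² = 100, so c = 10.
e = c/a = 10/8 = 5/4.

e = 5/4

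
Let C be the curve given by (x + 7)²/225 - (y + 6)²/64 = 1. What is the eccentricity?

e = 17/15

Center (-7, -6). The positive term is the x-term, so the transverse axis is horizontal; a² = 225, b² = 64.
c² = a² + b² = 289, so c = 17.
e = c/a = 17/15.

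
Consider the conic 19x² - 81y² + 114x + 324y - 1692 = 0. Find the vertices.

19(x² + 6x) -81(y² - 4y) = 1692
19(x + 3)² -81(y - 2)² = 1692 + 171 - 324 = 1539
Dividing both sides by 1539: (x + 3)²/81 - (y - 2)²/19 = 1
Hyperbola, center (-3, 2), transverse axis horizontal; a² = 81, b² = 19.
a = 9. Vertices at (h ± a, k).

(-12, 2) and (6, 2)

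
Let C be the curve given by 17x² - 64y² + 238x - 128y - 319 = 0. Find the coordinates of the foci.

(-16, -1) and (2, -1)

Group: 17(x² + 14x) -64(y² + 2y) = 319
Completing the square gives 17(x + 7)² -64(y + 1)² = 319 + 833 - 64 = 1088.
Dividing both sides by 1088: (x + 7)²/64 - (y + 1)²/17 = 1
Hyperbola, center (-7, -1), transverse axis horizontal; a² = 64, b² = 17.
c² = a² + b² = 64 + 17 = 81, so c = 9.
Foci lie on the horizontal axis through the center: (h ± c, k).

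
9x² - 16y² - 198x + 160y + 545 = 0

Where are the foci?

(6, 5) and (16, 5)

Group the x- and y-terms: 9(x² - 22x) -16(y² - 10y) = -545
Completing the square gives 9(x - 11)² -16(y - 5)² = -545 + 1089 - 400 = 144.
Divide through by 144 to get (x - 11)²/16 - (y - 5)²/9 = 1.
Hyperbola, center (11, 5), transverse axis horizontal; a² = 16, b² = 9.
c² = a² + b² = 16 + 9 = 25, so c = 5.
Foci lie on the horizontal axis through the center: (h ± c, k).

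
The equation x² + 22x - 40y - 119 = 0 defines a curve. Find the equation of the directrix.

y = -16

Only x is squared. Complete the square in x: (x + 11)² = 40(y + 6).
Vertex (-11, -6); 4p = 40 so p = 10. Opens up.
Directrix is the horizontal line y = k − p = -6 − (10) = -16.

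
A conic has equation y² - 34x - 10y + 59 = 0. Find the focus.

(19/2, 5)

Only y is squared. Complete the square in y: (y - 5)² = 34(x - 1).
Vertex (1, 5); 4p = 34 so p = 17/2. Opens right.
Focus is p units from the vertex along the axis: (h + p, k).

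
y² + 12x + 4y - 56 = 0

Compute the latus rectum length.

Only y is squared. Complete the square in y: (y + 2)² = -12(x - 5).
Vertex (5, -2); 4p = -12 so p = -3. Opens left.
Latus rectum length = |4p| = 12.

12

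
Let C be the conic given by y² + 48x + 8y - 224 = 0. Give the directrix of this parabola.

Only y is squared. Complete the square in y: (y + 4)² = -48(x - 5).
Vertex (5, -4); 4p = -48 so p = -12. Opens left.
Directrix is the vertical line x = h − p = 5 − (-12) = 17.

x = 17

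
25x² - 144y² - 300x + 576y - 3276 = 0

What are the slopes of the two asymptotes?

Group the x- and y-terms: 25(x² - 12x) -144(y² - 4y) = 3276
Complete the square in x and y: 25(x - 6)² -144(y - 2)² = 3276 + 900 - 576 = 3600
Dividing both sides by 3600: (x - 6)²/144 - (y - 2)²/25 = 1
Hyperbola, center (6, 2), transverse axis horizontal; a² = 144, b² = 25.
For a horizontal hyperbola the asymptotes have slope ±b/a.
Here that is ±5/12.

5/12 and -5/12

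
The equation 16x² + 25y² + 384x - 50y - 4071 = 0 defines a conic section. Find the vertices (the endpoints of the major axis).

(-32, 1) and (8, 1)

Group: 16(x² + 24x) + 25(y² - 2y) = 4071
16(x + 12)² + 25(y - 1)² = 4071 + 2304 + 25 = 6400
Divide by 6400: (x + 12)²/400 + (y - 1)²/256 = 1
Ellipse, center (-12, 1), major axis horizontal; a² = 400, b² = 256.
a = 20. Vertices at (h ± a, k).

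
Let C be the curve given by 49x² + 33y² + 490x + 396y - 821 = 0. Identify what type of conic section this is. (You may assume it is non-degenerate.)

No xy term. Coefficients of x² and y² are A = 49, C = 33.
A and C have the same sign but A ≠ C ⇒ ellipse.

ellipse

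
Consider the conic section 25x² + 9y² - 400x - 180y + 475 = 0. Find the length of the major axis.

30

Collect terms: 25(x² - 16x) + 9(y² - 20y) = -475
Completing the square gives 25(x - 8)² + 9(y - 10)² = -475 + 1600 + 900 = 2025.
Divide through by 2025 to get (x - 8)²/81 + (y - 10)²/225 = 1.
Ellipse, center (8, 10), major axis vertical; a² = 225, b² = 81.
a² = 225 so a = 15; the major axis has length 2a = 30.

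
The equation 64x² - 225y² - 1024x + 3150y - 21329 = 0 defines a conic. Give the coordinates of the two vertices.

(-7, 7) and (23, 7)

Group the x- and y-terms: 64(x² - 16x) -225(y² - 14y) = 21329
64(x - 8)² -225(y - 7)² = 21329 + 4096 - 11025 = 14400
Divide through by 14400 to get (x - 8)²/225 - (y - 7)²/64 = 1.
Hyperbola, center (8, 7), transverse axis horizontal; a² = 225, b² = 64.
a = 15. Vertices at (h ± a, k).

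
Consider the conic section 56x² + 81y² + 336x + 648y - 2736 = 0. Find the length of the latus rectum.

Rearranging, 56(x² + 6x) + 81(y² + 8y) = 2736.
Complete the square in x and y: 56(x + 3)² + 81(y + 4)² = 2736 + 504 + 1296 = 4536
Divide by 4536: (x + 3)²/81 + (y + 4)²/56 = 1
Ellipse, center (-3, -4), major axis horizontal; a² = 81, b² = 56.
Latus rectum length = 2b²/a = 2·56/9 = 112/9.

112/9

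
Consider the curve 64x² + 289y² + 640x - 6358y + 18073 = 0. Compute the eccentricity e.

64(x² + 10x) + 289(y² - 22y) = -18073
Completing the square gives 64(x + 5)² + 289(y - 11)² = -18073 + 1600 + 34969 = 18496.
Divide by 18496: (x + 5)²/289 + (y - 11)²/64 = 1
Ellipse, center (-5, 11), major axis horizontal; a² = 289, b² = 64.
c² = a² - b² = 225, so c = 15.
e = c/a = 15/17.

e = 15/17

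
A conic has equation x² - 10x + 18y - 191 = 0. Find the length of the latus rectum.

18

Only x is squared. Complete the square in x: (x - 5)² = -18(y - 12).
Vertex (5, 12); 4p = -18 so p = -9/2. Opens down.
Latus rectum length = |4p| = 18.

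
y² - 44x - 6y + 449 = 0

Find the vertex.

(10, 3)

Only y is squared. Complete the square in y: (y - 3)² = 44(x - 10).
Vertex (10, 3); 4p = 44 so p = 11. Opens right.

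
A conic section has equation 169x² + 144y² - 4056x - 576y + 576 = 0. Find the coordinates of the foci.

(12, -3) and (12, 7)

169(x² - 24x) + 144(y² - 4y) = -576
169(x - 12)² + 144(y - 2)² = -576 + 24336 + 576 = 24336
Divide through by 24336 to get (x - 12)²/144 + (y - 2)²/169 = 1.
Ellipse, center (12, 2), major axis vertical; a² = 169, b² = 144.
c² = a² - b² = 169 - 144 = 25, so c = 5.
Foci lie on the vertical axis through the center: (h, k ± c).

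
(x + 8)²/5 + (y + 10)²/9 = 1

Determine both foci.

(-8, -12) and (-8, -8)

Center (-8, -10). The larger denominator 9 sits under the y-term, so the major axis is vertical; a² = 9, b² = 5.
c² = a² - b² = 9 - 5 = 4, so c = 2.
Foci lie on the vertical axis through the center: (h, k ± c).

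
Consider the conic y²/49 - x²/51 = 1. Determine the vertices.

(0, -7) and (0, 7)

Center (0, 0). The positive term is the y-term, so the transverse axis is vertical; a² = 49, b² = 51.
a = 7. Vertices at (h, k ± a).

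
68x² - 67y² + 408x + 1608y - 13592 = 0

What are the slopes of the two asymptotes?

Collect terms: 68(x² + 6x) -67(y² - 24y) = 13592
68(x + 3)² -67(y - 12)² = 13592 + 612 - 9648 = 4556
Divide by 4556: (x + 3)²/67 - (y - 12)²/68 = 1
Hyperbola, center (-3, 12), transverse axis horizontal; a² = 67, b² = 68.
For a horizontal hyperbola the asymptotes have slope ±b/a.
Here that is ±2√17/√67 = ±2√1139/67.

2√1139/67 and -2√1139/67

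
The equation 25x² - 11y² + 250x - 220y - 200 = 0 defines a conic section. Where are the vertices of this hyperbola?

(-5, -15) and (-5, -5)

Collect terms: 25(x² + 10x) -11(y² + 20y) = 200
Complete the square in x and y: 25(x + 5)² -11(y + 10)² = 200 + 625 - 1100 = -275
Divide through by -275 to get (y + 10)²/25 - (x + 5)²/11 = 1.
Hyperbola, center (-5, -10), transverse axis vertical; a² = 25, b² = 11.
a = 5. Vertices at (h, k ± a).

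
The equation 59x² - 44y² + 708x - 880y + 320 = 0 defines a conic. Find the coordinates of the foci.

(-6, -10 - √103) and (-6, -10 + √103)

Group: 59(x² + 12x) -44(y² + 20y) = -320
Complete the square in x and y: 59(x + 6)² -44(y + 10)² = -320 + 2124 - 4400 = -2596
Divide through by -2596 to get (y + 10)²/59 - (x + 6)²/44 = 1.
Hyperbola, center (-6, -10), transverse axis vertical; a² = 59, b² = 44.
c² = a² + b² = 59 + 44 = 103, so c = √103.
Foci lie on the vertical axis through the center: (h, k ± c).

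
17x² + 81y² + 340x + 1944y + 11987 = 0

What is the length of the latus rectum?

34/9

Collect terms: 17(x² + 20x) + 81(y² + 24y) = -11987
17(x + 10)² + 81(y + 12)² = -11987 + 1700 + 11664 = 1377
Dividing both sides by 1377: (x + 10)²/81 + (y + 12)²/17 = 1
Ellipse, center (-10, -12), major axis horizontal; a² = 81, b² = 17.
Latus rectum length = 2b²/a = 2·17/9 = 34/9.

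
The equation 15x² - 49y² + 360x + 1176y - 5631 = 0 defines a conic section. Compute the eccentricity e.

Rearranging, 15(x² + 24x) -49(y² - 24y) = 5631.
Complete the square: 15(x + 12)² -49(y - 12)² = 5631 + 2160 - 7056 = 735
Dividing both sides by 735: (x + 12)²/49 - (y - 12)²/15 = 1
Hyperbola, center (-12, 12), transverse axis horizontal; a² = 49, b² = 15.
c² = a² + b² = 64, so c = 8.
e = c/a = 8/7.

e = 8/7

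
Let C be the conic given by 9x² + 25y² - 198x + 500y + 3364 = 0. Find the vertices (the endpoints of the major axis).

(6, -10) and (16, -10)

Group: 9(x² - 22x) + 25(y² + 20y) = -3364
Completing the square gives 9(x - 11)² + 25(y + 10)² = -3364 + 1089 + 2500 = 225.
Divide through by 225 to get (x - 11)²/25 + (y + 10)²/9 = 1.
Ellipse, center (11, -10), major axis horizontal; a² = 25, b² = 9.
a = 5. Vertices at (h ± a, k).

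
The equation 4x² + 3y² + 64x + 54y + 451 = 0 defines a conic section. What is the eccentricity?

Group the x- and y-terms: 4(x² + 16x) + 3(y² + 18y) = -451
4(x + 8)² + 3(y + 9)² = -451 + 256 + 243 = 48
Dividing both sides by 48: (x + 8)²/12 + (y + 9)²/16 = 1
Ellipse, center (-8, -9), major axis vertical; a² = 16, b² = 12.
c² = a² - b² = 4, so c = 2.
e = c/a = 2/4 = 1/2.

e = 1/2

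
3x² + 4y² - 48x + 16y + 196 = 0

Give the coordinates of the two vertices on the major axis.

(6, -2) and (10, -2)

3(x² - 16x) + 4(y² + 4y) = -196
Complete the square in x and y: 3(x - 8)² + 4(y + 2)² = -196 + 192 + 16 = 12
Divide by 12: (x - 8)²/4 + (y + 2)²/3 = 1
Ellipse, center (8, -2), major axis horizontal; a² = 4, b² = 3.
a = 2. Vertices at (h ± a, k).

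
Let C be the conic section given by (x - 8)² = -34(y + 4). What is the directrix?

y = 9/2

Vertex (8, -4); 4p = -34 so p = -17/2. Opens down.
Directrix is the horizontal line y = k − p = -4 − (-17/2) = 9/2.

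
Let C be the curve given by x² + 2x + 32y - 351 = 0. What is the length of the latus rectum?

Only x is squared. Complete the square in x: (x + 1)² = -32(y - 11).
Vertex (-1, 11); 4p = -32 so p = -8. Opens down.
Latus rectum length = |4p| = 32.

32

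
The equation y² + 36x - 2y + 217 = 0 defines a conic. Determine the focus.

(-15, 1)

Only y is squared. Complete the square in y: (y - 1)² = -36(x + 6).
Vertex (-6, 1); 4p = -36 so p = -9. Opens left.
Focus is p units from the vertex along the axis: (h + p, k).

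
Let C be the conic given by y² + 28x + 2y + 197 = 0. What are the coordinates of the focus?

(-14, -1)

Only y is squared. Complete the square in y: (y + 1)² = -28(x + 7).
Vertex (-7, -1); 4p = -28 so p = -7. Opens left.
Focus is p units from the vertex along the axis: (h + p, k).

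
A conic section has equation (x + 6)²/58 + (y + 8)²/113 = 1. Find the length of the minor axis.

2√58

Center (-6, -8). The larger denominator 113 sits under the y-term, so the major axis is vertical; a² = 113, b² = 58.
b² = 58 so b = √58; the minor axis has length 2b = 2√58.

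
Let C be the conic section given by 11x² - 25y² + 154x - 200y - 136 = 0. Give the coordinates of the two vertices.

(-12, -4) and (-2, -4)

Rearranging, 11(x² + 14x) -25(y² + 8y) = 136.
Complete the square: 11(x + 7)² -25(y + 4)² = 136 + 539 - 400 = 275
Dividing both sides by 275: (x + 7)²/25 - (y + 4)²/11 = 1
Hyperbola, center (-7, -4), transverse axis horizontal; a² = 25, b² = 11.
a = 5. Vertices at (h ± a, k).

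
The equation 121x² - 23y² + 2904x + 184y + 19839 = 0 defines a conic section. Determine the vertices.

(-12, -7) and (-12, 15)

Group the x- and y-terms: 121(x² + 24x) -23(y² - 8y) = -19839
Complete the square: 121(x + 12)² -23(y - 4)² = -19839 + 17424 - 368 = -2783
Dividing both sides by -2783: (y - 4)²/121 - (x + 12)²/23 = 1
Hyperbola, center (-12, 4), transverse axis vertical; a² = 121, b² = 23.
a = 11. Vertices at (h, k ± a).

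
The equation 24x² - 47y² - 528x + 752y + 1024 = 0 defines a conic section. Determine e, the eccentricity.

e = √426/12

Rearranging, 24(x² - 22x) -47(y² - 16y) = -1024.
Complete the square in x and y: 24(x - 11)² -47(y - 8)² = -1024 + 2904 - 3008 = -1128
Dividing both sides by -1128: (y - 8)²/24 - (x - 11)²/47 = 1
Hyperbola, center (11, 8), transverse axis vertical; a² = 24, b² = 47.
c² = a² + b² = 71, so c = √71.
e = c/a = √71/2√6 = √426/12.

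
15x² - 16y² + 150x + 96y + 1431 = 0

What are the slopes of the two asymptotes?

√15/4 and -√15/4

Group: 15(x² + 10x) -16(y² - 6y) = -1431
Complete the square: 15(x + 5)² -16(y - 3)² = -1431 + 375 - 144 = -1200
Divide by -1200: (y - 3)²/75 - (x + 5)²/80 = 1
Hyperbola, center (-5, 3), transverse axis vertical; a² = 75, b² = 80.
For a vertical hyperbola the asymptotes have slope ±a/b.
Here that is ±5√3/4√5 = ±√15/4.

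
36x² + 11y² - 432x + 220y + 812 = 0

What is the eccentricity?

e = 5/6

Collect terms: 36(x² - 12x) + 11(y² + 20y) = -812
Complete the square: 36(x - 6)² + 11(y + 10)² = -812 + 1296 + 1100 = 1584
Divide by 1584: (x - 6)²/44 + (y + 10)²/144 = 1
Ellipse, center (6, -10), major axis vertical; a² = 144, b² = 44.
c² = a² - b² = 100, so c = 10.
e = c/a = 10/12 = 5/6.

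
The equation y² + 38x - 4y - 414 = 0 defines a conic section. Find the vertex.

Only y is squared. Complete the square in y: (y - 2)² = -38(x - 11).
Vertex (11, 2); 4p = -38 so p = -19/2. Opens left.

(11, 2)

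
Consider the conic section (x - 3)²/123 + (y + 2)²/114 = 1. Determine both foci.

(0, -2) and (6, -2)

Center (3, -2). The larger denominator 123 sits under the x-term, so the major axis is horizontal; a² = 123, b² = 114.
c² = a² - b² = 123 - 114 = 9, so c = 3.
Foci lie on the horizontal axis through the center: (h ± c, k).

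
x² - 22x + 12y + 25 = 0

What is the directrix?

Only x is squared. Complete the square in x: (x - 11)² = -12(y - 8).
Vertex (11, 8); 4p = -12 so p = -3. Opens down.
Directrix is the horizontal line y = k − p = 8 − (-3) = 11.

y = 11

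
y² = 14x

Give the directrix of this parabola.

x = -7/2

Vertex (0, 0); 4p = 14 so p = 7/2. Opens right.
Directrix is the vertical line x = h − p = 0 − (7/2) = -7/2.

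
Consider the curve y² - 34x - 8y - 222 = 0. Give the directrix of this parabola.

Only y is squared. Complete the square in y: (y - 4)² = 34(x + 7).
Vertex (-7, 4); 4p = 34 so p = 17/2. Opens right.
Directrix is the vertical line x = h − p = -7 − (17/2) = -31/2.

x = -31/2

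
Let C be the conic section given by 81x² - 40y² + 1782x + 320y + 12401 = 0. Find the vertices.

(-11, -5) and (-11, 13)

Collect terms: 81(x² + 22x) -40(y² - 8y) = -12401
Completing the square gives 81(x + 11)² -40(y - 4)² = -12401 + 9801 - 640 = -3240.
Dividing both sides by -3240: (y - 4)²/81 - (x + 11)²/40 = 1
Hyperbola, center (-11, 4), transverse axis vertical; a² = 81, b² = 40.
a = 9. Vertices at (h, k ± a).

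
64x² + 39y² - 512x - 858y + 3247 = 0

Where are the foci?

(4, 6) and (4, 16)

64(x² - 8x) + 39(y² - 22y) = -3247
Complete the square in x and y: 64(x - 4)² + 39(y - 11)² = -3247 + 1024 + 4719 = 2496
Dividing both sides by 2496: (x - 4)²/39 + (y - 11)²/64 = 1
Ellipse, center (4, 11), major axis vertical; a² = 64, b² = 39.
c² = a² - b² = 64 - 39 = 25, so c = 5.
Foci lie on the vertical axis through the center: (h, k ± c).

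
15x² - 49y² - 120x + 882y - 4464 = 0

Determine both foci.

(-4, 9) and (12, 9)

Collect terms: 15(x² - 8x) -49(y² - 18y) = 4464
15(x - 4)² -49(y - 9)² = 4464 + 240 - 3969 = 735
Divide through by 735 to get (x - 4)²/49 - (y - 9)²/15 = 1.
Hyperbola, center (4, 9), transverse axis horizontal; a² = 49, b² = 15.
c² = a² + b² = 49 + 15 = 64, so c = 8.
Foci lie on the horizontal axis through the center: (h ± c, k).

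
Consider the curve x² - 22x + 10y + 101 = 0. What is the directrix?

Only x is squared. Complete the square in x: (x - 11)² = -10(y - 2).
Vertex (11, 2); 4p = -10 so p = -5/2. Opens down.
Directrix is the horizontal line y = k − p = 2 − (-5/2) = 9/2.

y = 9/2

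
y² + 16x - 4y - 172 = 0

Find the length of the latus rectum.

Only y is squared. Complete the square in y: (y - 2)² = -16(x - 11).
Vertex (11, 2); 4p = -16 so p = -4. Opens left.
Latus rectum length = |4p| = 16.

16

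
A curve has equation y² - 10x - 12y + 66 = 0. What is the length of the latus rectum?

Only y is squared. Complete the square in y: (y - 6)² = 10(x - 3).
Vertex (3, 6); 4p = 10 so p = 5/2. Opens right.
Latus rectum length = |4p| = 10.

10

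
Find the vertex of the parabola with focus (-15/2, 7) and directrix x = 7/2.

(-2, 7)

The vertex is the midpoint between the focus and the directrix along the axis of symmetry.
Axis is horizontal (directrix is vertical). Vertex x-coordinate = (-15/2 + 7/2)/2 = -2; y-coordinate = 7.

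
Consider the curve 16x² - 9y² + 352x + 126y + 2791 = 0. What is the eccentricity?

16(x² + 22x) -9(y² - 14y) = -2791
Completing the square gives 16(x + 11)² -9(y - 7)² = -2791 + 1936 - 441 = -1296.
Dividing both sides by -1296: (y - 7)²/144 - (x + 11)²/81 = 1
Hyperbola, center (-11, 7), transverse axis vertical; a² = 144, b² = 81.
c² = a² + b² = 225, so c = 15.
e = c/a = 15/12 = 5/4.

e = 5/4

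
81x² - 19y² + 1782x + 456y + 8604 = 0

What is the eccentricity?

Rearranging, 81(x² + 22x) -19(y² - 24y) = -8604.
Complete the square in x and y: 81(x + 11)² -19(y - 12)² = -8604 + 9801 - 2736 = -1539
Divide through by -1539 to get (y - 12)²/81 - (x + 11)²/19 = 1.
Hyperbola, center (-11, 12), transverse axis vertical; a² = 81, b² = 19.
c² = a² + b² = 100, so c = 10.
e = c/a = 10/9.

e = 10/9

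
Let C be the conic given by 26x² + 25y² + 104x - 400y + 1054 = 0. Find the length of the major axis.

2√26

Collect terms: 26(x² + 4x) + 25(y² - 16y) = -1054
26(x + 2)² + 25(y - 8)² = -1054 + 104 + 1600 = 650
Divide through by 650 to get (x + 2)²/25 + (y - 8)²/26 = 1.
Ellipse, center (-2, 8), major axis vertical; a² = 26, b² = 25.
a² = 26 so a = √26; the major axis has length 2a = 2√26.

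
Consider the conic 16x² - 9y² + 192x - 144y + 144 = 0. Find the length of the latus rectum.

Group: 16(x² + 12x) -9(y² + 16y) = -144
Completing the square gives 16(x + 6)² -9(y + 8)² = -144 + 576 - 576 = -144.
Divide through by -144 to get (y + 8)²/16 - (x + 6)²/9 = 1.
Hyperbola, center (-6, -8), transverse axis vertical; a² = 16, b² = 9.
Latus rectum length = 2b²/a = 2·9/4 = 9/2.

9/2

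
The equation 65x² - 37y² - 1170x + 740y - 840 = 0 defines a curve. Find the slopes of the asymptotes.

√2405/37 and -√2405/37

Collect terms: 65(x² - 18x) -37(y² - 20y) = 840
Complete the square in x and y: 65(x - 9)² -37(y - 10)² = 840 + 5265 - 3700 = 2405
Divide through by 2405 to get (x - 9)²/37 - (y - 10)²/65 = 1.
Hyperbola, center (9, 10), transverse axis horizontal; a² = 37, b² = 65.
For a horizontal hyperbola the asymptotes have slope ±b/a.
Here that is ±√65/√37 = ±√2405/37.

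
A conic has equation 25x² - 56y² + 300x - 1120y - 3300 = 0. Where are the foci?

Group the x- and y-terms: 25(x² + 12x) -56(y² + 20y) = 3300
Complete the square in x and y: 25(x + 6)² -56(y + 10)² = 3300 + 900 - 5600 = -1400
Dividing both sides by -1400: (y + 10)²/25 - (x + 6)²/56 = 1
Hyperbola, center (-6, -10), transverse axis vertical; a² = 25, b² = 56.
c² = a² + b² = 25 + 56 = 81, so c = 9.
Foci lie on the vertical axis through the center: (h, k ± c).

(-6, -19) and (-6, -1)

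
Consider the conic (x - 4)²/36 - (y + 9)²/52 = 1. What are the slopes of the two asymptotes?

√13/3 and -√13/3

Center (4, -9). The positive term is the x-term, so the transverse axis is horizontal; a² = 36, b² = 52.
For a horizontal hyperbola the asymptotes have slope ±b/a.
Here that is ±2√13/6 = ±√13/3.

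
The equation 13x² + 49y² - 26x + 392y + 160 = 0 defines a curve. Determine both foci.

(-5, -4) and (7, -4)

Rearranging, 13(x² - 2x) + 49(y² + 8y) = -160.
13(x - 1)² + 49(y + 4)² = -160 + 13 + 784 = 637
Dividing both sides by 637: (x - 1)²/49 + (y + 4)²/13 = 1
Ellipse, center (1, -4), major axis horizontal; a² = 49, b² = 13.
c² = a² - b² = 49 - 13 = 36, so c = 6.
Foci lie on the horizontal axis through the center: (h ± c, k).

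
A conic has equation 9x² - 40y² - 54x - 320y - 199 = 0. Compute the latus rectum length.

Collect terms: 9(x² - 6x) -40(y² + 8y) = 199
Complete the square: 9(x - 3)² -40(y + 4)² = 199 + 81 - 640 = -360
Divide through by -360 to get (y + 4)²/9 - (x - 3)²/40 = 1.
Hyperbola, center (3, -4), transverse axis vertical; a² = 9, b² = 40.
Latus rectum length = 2b²/a = 2·40/3 = 80/3.

80/3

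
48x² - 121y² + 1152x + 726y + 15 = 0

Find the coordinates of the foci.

Group: 48(x² + 24x) -121(y² - 6y) = -15
Completing the square gives 48(x + 12)² -121(y - 3)² = -15 + 6912 - 1089 = 5808.
Divide through by 5808 to get (x + 12)²/121 - (y - 3)²/48 = 1.
Hyperbola, center (-12, 3), transverse axis horizontal; a² = 121, b² = 48.
c² = a² + b² = 121 + 48 = 169, so c = 13.
Foci lie on the horizontal axis through the center: (h ± c, k).

(-25, 3) and (1, 3)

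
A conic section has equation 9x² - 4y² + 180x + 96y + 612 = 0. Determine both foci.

Group the x- and y-terms: 9(x² + 20x) -4(y² - 24y) = -612
Complete the square in x and y: 9(x + 10)² -4(y - 12)² = -612 + 900 - 576 = -288
Divide through by -288 to get (y - 12)²/72 - (x + 10)²/32 = 1.
Hyperbola, center (-10, 12), transverse axis vertical; a² = 72, b² = 32.
c² = a² + b² = 72 + 32 = 104, so c = 2√26.
Foci lie on the vertical axis through the center: (h, k ± c).

(-10, 12 - 2√26) and (-10, 12 + 2√26)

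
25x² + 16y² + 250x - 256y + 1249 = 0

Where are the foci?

Group: 25(x² + 10x) + 16(y² - 16y) = -1249
Complete the square: 25(x + 5)² + 16(y - 8)² = -1249 + 625 + 1024 = 400
Divide through by 400 to get (x + 5)²/16 + (y - 8)²/25 = 1.
Ellipse, center (-5, 8), major axis vertical; a² = 25, b² = 16.
c² = a² - b² = 25 - 16 = 9, so c = 3.
Foci lie on the vertical axis through the center: (h, k ± c).

(-5, 5) and (-5, 11)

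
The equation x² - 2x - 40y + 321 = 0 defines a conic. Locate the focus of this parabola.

(1, 18)

Only x is squared. Complete the square in x: (x - 1)² = 40(y - 8).
Vertex (1, 8); 4p = 40 so p = 10. Opens up.
Focus is p units from the vertex along the axis: (h, k + p).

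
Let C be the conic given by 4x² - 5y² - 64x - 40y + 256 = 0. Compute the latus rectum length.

10

Group: 4(x² - 16x) -5(y² + 8y) = -256
4(x - 8)² -5(y + 4)² = -256 + 256 - 80 = -80
Divide by -80: (y + 4)²/16 - (x - 8)²/20 = 1
Hyperbola, center (8, -4), transverse axis vertical; a² = 16, b² = 20.
Latus rectum length = 2b²/a = 2·20/4 = 10.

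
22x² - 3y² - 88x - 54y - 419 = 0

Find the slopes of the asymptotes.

Group: 22(x² - 4x) -3(y² + 18y) = 419
22(x - 2)² -3(y + 9)² = 419 + 88 - 243 = 264
Divide by 264: (x - 2)²/12 - (y + 9)²/88 = 1
Hyperbola, center (2, -9), transverse axis horizontal; a² = 12, b² = 88.
For a horizontal hyperbola the asymptotes have slope ±b/a.
Here that is ±2√22/2√3 = ±√66/3.

√66/3 and -√66/3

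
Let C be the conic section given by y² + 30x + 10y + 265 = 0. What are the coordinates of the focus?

(-31/2, -5)

Only y is squared. Complete the square in y: (y + 5)² = -30(x + 8).
Vertex (-8, -5); 4p = -30 so p = -15/2. Opens left.
Focus is p units from the vertex along the axis: (h + p, k).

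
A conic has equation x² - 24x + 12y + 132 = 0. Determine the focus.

Only x is squared. Complete the square in x: (x - 12)² = -12(y - 1).
Vertex (12, 1); 4p = -12 so p = -3. Opens down.
Focus is p units from the vertex along the axis: (h, k + p).

(12, -2)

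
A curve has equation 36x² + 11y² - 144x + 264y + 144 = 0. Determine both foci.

Collect terms: 36(x² - 4x) + 11(y² + 24y) = -144
36(x - 2)² + 11(y + 12)² = -144 + 144 + 1584 = 1584
Divide by 1584: (x - 2)²/44 + (y + 12)²/144 = 1
Ellipse, center (2, -12), major axis vertical; a² = 144, b² = 44.
c² = a² - b² = 144 - 44 = 100, so c = 10.
Foci lie on the vertical axis through the center: (h, k ± c).

(2, -22) and (2, -2)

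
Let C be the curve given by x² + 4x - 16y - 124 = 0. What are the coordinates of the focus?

Only x is squared. Complete the square in x: (x + 2)² = 16(y + 8).
Vertex (-2, -8); 4p = 16 so p = 4. Opens up.
Focus is p units from the vertex along the axis: (h, k + p).

(-2, -4)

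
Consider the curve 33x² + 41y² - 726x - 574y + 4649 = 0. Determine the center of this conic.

(11, 7)

Group: 33(x² - 22x) + 41(y² - 14y) = -4649
33(x - 11)² + 41(y - 7)² = -4649 + 3993 + 2009 = 1353
Divide through by 1353 to get (x - 11)²/41 + (y - 7)²/33 = 1.
Ellipse with center (11, 7).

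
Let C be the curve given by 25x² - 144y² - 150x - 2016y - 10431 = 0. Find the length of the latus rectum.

Collect terms: 25(x² - 6x) -144(y² + 14y) = 10431
25(x - 3)² -144(y + 7)² = 10431 + 225 - 7056 = 3600
Divide through by 3600 to get (x - 3)²/144 - (y + 7)²/25 = 1.
Hyperbola, center (3, -7), transverse axis horizontal; a² = 144, b² = 25.
Latus rectum length = 2b²/a = 2·25/12 = 25/6.

25/6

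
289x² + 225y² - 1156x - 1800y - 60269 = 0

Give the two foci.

(2, -4) and (2, 12)

Group the x- and y-terms: 289(x² - 4x) + 225(y² - 8y) = 60269
Complete the square: 289(x - 2)² + 225(y - 4)² = 60269 + 1156 + 3600 = 65025
Divide through by 65025 to get (x - 2)²/225 + (y - 4)²/289 = 1.
Ellipse, center (2, 4), major axis vertical; a² = 289, b² = 225.
c² = a² - b² = 289 - 225 = 64, so c = 8.
Foci lie on the vertical axis through the center: (h, k ± c).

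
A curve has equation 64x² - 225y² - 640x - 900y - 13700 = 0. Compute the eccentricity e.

e = 17/15

Group: 64(x² - 10x) -225(y² + 4y) = 13700
Completing the square gives 64(x - 5)² -225(y + 2)² = 13700 + 1600 - 900 = 14400.
Divide by 14400: (x - 5)²/225 - (y + 2)²/64 = 1
Hyperbola, center (5, -2), transverse axis horizontal; a² = 225, b² = 64.
c² = a² + b² = 289, so c = 17.
e = c/a = 17/15.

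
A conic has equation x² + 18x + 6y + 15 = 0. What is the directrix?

Only x is squared. Complete the square in x: (x + 9)² = -6(y - 11).
Vertex (-9, 11); 4p = -6 so p = -3/2. Opens down.
Directrix is the horizontal line y = k − p = 11 − (-3/2) = 25/2.

y = 25/2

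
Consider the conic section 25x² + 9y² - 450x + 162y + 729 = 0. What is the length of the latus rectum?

54/5

25(x² - 18x) + 9(y² + 18y) = -729
Complete the square in x and y: 25(x - 9)² + 9(y + 9)² = -729 + 2025 + 729 = 2025
Divide through by 2025 to get (x - 9)²/81 + (y + 9)²/225 = 1.
Ellipse, center (9, -9), major axis vertical; a² = 225, b² = 81.
Latus rectum length = 2b²/a = 2·81/15 = 54/5.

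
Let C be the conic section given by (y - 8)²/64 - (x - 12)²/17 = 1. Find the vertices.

Center (12, 8). The positive term is the y-term, so the transverse axis is vertical; a² = 64, b² = 17.
a = 8. Vertices at (h, k ± a).

(12, 0) and (12, 16)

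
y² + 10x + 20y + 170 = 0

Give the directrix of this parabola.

x = -9/2

Only y is squared. Complete the square in y: (y + 10)² = -10(x + 7).
Vertex (-7, -10); 4p = -10 so p = -5/2. Opens left.
Directrix is the vertical line x = h − p = -7 − (-5/2) = -9/2.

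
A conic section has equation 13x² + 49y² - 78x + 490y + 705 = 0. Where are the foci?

(-3, -5) and (9, -5)

13(x² - 6x) + 49(y² + 10y) = -705
13(x - 3)² + 49(y + 5)² = -705 + 117 + 1225 = 637
Divide by 637: (x - 3)²/49 + (y + 5)²/13 = 1
Ellipse, center (3, -5), major axis horizontal; a² = 49, b² = 13.
c² = a² - b² = 49 - 13 = 36, so c = 6.
Foci lie on the horizontal axis through the center: (h ± c, k).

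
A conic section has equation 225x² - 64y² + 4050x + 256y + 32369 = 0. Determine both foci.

Group the x- and y-terms: 225(x² + 18x) -64(y² - 4y) = -32369
Complete the square: 225(x + 9)² -64(y - 2)² = -32369 + 18225 - 256 = -14400
Divide by -14400: (y - 2)²/225 - (x + 9)²/64 = 1
Hyperbola, center (-9, 2), transverse axis vertical; a² = 225, b² = 64.
c² = a² + b² = 225 + 64 = 289, so c = 17.
Foci lie on the vertical axis through the center: (h, k ± c).

(-9, -15) and (-9, 19)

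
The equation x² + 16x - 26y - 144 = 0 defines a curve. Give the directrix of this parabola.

Only x is squared. Complete the square in x: (x + 8)² = 26(y + 8).
Vertex (-8, -8); 4p = 26 so p = 13/2. Opens up.
Directrix is the horizontal line y = k − p = -8 − (13/2) = -29/2.

y = -29/2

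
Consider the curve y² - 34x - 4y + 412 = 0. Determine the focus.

(41/2, 2)

Only y is squared. Complete the square in y: (y - 2)² = 34(x - 12).
Vertex (12, 2); 4p = 34 so p = 17/2. Opens right.
Focus is p units from the vertex along the axis: (h + p, k).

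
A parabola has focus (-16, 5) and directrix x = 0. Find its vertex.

The vertex is the midpoint between the focus and the directrix along the axis of symmetry.
Axis is horizontal (directrix is vertical). Vertex x-coordinate = (-16 + 0)/2 = -8; y-coordinate = 5.

(-8, 5)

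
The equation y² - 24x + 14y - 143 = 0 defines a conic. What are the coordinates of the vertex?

(-8, -7)

Only y is squared. Complete the square in y: (y + 7)² = 24(x + 8).
Vertex (-8, -7); 4p = 24 so p = 6. Opens right.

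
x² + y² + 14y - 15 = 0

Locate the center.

(0, -7)

Group the x- and y-terms: 1x² + (y² + 14y) = 15
Complete the square in x and y: x² + (y + 7)² = 15 + 0 + 49 = 64
So x² + (y + 7)² = 64.
Circle centered at (0, -7) with r² = 64.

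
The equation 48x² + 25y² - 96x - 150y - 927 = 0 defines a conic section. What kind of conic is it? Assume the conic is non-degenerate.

No xy term. Coefficients of x² and y² are A = 48, C = 25.
A and C have the same sign but A ≠ C ⇒ ellipse.

ellipse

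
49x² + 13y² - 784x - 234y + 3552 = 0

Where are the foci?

49(x² - 16x) + 13(y² - 18y) = -3552
49(x - 8)² + 13(y - 9)² = -3552 + 3136 + 1053 = 637
Dividing both sides by 637: (x - 8)²/13 + (y - 9)²/49 = 1
Ellipse, center (8, 9), major axis vertical; a² = 49, b² = 13.
c² = a² - b² = 49 - 13 = 36, so c = 6.
Foci lie on the vertical axis through the center: (h, k ± c).

(8, 3) and (8, 15)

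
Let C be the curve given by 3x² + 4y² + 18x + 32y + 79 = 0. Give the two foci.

Collect terms: 3(x² + 6x) + 4(y² + 8y) = -79
3(x + 3)² + 4(y + 4)² = -79 + 27 + 64 = 12
Dividing both sides by 12: (x + 3)²/4 + (y + 4)²/3 = 1
Ellipse, center (-3, -4), major axis horizontal; a² = 4, b² = 3.
c² = a² - b² = 4 - 3 = 1, so c = 1.
Foci lie on the horizontal axis through the center: (h ± c, k).

(-4, -4) and (-2, -4)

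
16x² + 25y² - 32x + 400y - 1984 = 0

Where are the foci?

(-8, -8) and (10, -8)

Collect terms: 16(x² - 2x) + 25(y² + 16y) = 1984
16(x - 1)² + 25(y + 8)² = 1984 + 16 + 1600 = 3600
Divide by 3600: (x - 1)²/225 + (y + 8)²/144 = 1
Ellipse, center (1, -8), major axis horizontal; a² = 225, b² = 144.
c² = a² - b² = 225 - 144 = 81, so c = 9.
Foci lie on the horizontal axis through the center: (h ± c, k).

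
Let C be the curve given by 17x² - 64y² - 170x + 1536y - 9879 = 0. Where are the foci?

(-4, 12) and (14, 12)

Group: 17(x² - 10x) -64(y² - 24y) = 9879
Completing the square gives 17(x - 5)² -64(y - 12)² = 9879 + 425 - 9216 = 1088.
Dividing both sides by 1088: (x - 5)²/64 - (y - 12)²/17 = 1
Hyperbola, center (5, 12), transverse axis horizontal; a² = 64, b² = 17.
c² = a² + b² = 64 + 17 = 81, so c = 9.
Foci lie on the horizontal axis through the center: (h ± c, k).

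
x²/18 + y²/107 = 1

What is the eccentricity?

e = √9523/107

Center (0, 0). The larger denominator 107 sits under the y-term, so the major axis is vertical; a² = 107, b² = 18.
c² = a² - b² = 89, so c = √89.
e = c/a = √89/√107 = √9523/107.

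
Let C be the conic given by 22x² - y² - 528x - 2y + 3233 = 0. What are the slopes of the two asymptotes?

√22 and -√22

Rearranging, 22(x² - 24x) -(y² + 2y) = -3233.
Complete the square: 22(x - 12)² -(y + 1)² = -3233 + 3168 - 1 = -66
Dividing both sides by -66: (y + 1)²/66 - (x - 12)²/3 = 1
Hyperbola, center (12, -1), transverse axis vertical; a² = 66, b² = 3.
For a vertical hyperbola the asymptotes have slope ±a/b.
Here that is ±√66/√3 = ±√22.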